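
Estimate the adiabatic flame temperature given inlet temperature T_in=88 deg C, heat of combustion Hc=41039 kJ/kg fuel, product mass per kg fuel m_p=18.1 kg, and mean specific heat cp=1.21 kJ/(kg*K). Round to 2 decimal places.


T_ad = T_in + Hc / (m_p * cp)
Denominator = 18.1 * 1.21 = 21.9010
Temperature rise = 41039 / 21.9010 = 1873.84 K
T_ad = 88 + 1873.84 = 1961.84 deg C


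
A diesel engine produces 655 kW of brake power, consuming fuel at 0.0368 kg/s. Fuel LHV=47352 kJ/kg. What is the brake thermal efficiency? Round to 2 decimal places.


eta_BTE = (BP / (mf * LHV)) * 100
Denominator = 0.0368 * 47352 = 1742.5536 kW
eta_BTE = (655 / 1742.5536) * 100 = 37.59%


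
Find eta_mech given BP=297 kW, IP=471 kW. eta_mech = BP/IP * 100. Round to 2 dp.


eta_mech = (BP / IP) * 100
Ratio = 297 / 471 = 0.6306
eta_mech = 0.6306 * 100 = 63.06%


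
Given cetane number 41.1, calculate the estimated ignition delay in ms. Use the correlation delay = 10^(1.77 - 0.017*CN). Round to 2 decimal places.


delay = 10^(1.77 - 0.017*CN)
Exponent = 1.77 - 0.017*41.1 = 1.0713
delay = 10^1.0713 = 11.78 ms


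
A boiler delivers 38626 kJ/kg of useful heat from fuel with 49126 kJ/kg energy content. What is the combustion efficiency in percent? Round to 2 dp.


Efficiency = (Q_useful / Q_fuel) * 100
Efficiency = (38626 / 49126) * 100
Efficiency = 0.7863 * 100 = 78.63%


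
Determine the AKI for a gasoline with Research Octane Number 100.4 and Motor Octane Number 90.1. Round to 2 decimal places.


AKI = (RON + MON) / 2
AKI = (100.4 + 90.1) / 2
AKI = 190.5 / 2 = 95.25


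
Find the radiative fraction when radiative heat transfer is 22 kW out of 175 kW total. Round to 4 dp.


f_rad = Q_rad / Q_total
f_rad = 22 / 175 = 0.1257


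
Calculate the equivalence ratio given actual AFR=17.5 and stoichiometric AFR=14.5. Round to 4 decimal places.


phi = AFR_stoich / AFR_actual
phi = 14.5 / 17.5 = 0.8286


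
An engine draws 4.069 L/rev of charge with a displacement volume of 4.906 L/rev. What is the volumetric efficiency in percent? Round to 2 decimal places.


eta_v = (V_actual / V_disp) * 100
Ratio = 4.069 / 4.906 = 0.8294
eta_v = 0.8294 * 100 = 82.94%


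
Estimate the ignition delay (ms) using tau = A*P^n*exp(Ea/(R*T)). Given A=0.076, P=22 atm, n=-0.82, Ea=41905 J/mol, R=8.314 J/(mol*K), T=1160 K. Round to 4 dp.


tau = A * P^n * exp(Ea/(R*T))
P^n = 22^(-0.82) = 0.07928908
Ea/(R*T) = 41905/(8.314*1160) = 4.345081
exp(Ea/(R*T)) = 77.098250
tau = 0.076 * 0.07928908 * 77.098250 = 0.4646 ms


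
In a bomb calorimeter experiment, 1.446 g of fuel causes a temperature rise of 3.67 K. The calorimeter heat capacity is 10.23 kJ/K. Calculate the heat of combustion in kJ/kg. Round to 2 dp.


Hc = C_cal * delta_T / m_fuel
Q_released = 10.23 * 3.67 = 37.5441 kJ
m_fuel = 1.446 g = 1.446/1000 kg = 0.001446 kg
Hc = 37.5441 / 0.001446 = 25964.11 kJ/kg


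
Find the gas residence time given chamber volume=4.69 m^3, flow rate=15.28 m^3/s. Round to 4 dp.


tau = V / Q_flow
tau = 4.69 / 15.28 = 0.3069 s


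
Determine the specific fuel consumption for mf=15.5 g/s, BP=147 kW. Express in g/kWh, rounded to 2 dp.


SFC = (mf / BP) * 3600
Rate = 15.5 / 147 = 0.105442 g/(s*kW)
SFC = 0.105442 * 3600 = 379.59 g/kWh


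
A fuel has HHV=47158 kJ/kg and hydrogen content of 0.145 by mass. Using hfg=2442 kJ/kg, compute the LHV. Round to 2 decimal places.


LHV = HHV - hfg * 9 * H
Water correction = 2442 * 9 * 0.145 = 3186.810 kJ/kg
LHV = 47158 - 3186.810 = 43971.19 kJ/kg


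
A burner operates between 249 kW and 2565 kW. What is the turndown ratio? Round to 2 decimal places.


TDR = Q_max / Q_min
TDR = 2565 / 249 = 10.30


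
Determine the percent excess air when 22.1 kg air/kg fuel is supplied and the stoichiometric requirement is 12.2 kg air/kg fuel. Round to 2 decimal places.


Excess air = actual - stoichiometric = 22.1 - 12.2 = 9.90 kg/kg fuel
Excess air % = (excess / stoich) * 100 = (9.90 / 12.2) * 100 = 81.15%


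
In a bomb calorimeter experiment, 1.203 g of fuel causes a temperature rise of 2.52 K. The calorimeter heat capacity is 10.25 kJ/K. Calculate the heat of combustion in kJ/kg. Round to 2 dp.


Hc = C_cal * delta_T / m_fuel
Q_released = 10.25 * 2.52 = 25.8300 kJ
m_fuel = 1.203 g = 1.203/1000 kg = 0.001203 kg
Hc = 25.8300 / 0.001203 = 21471.32 kJ/kg


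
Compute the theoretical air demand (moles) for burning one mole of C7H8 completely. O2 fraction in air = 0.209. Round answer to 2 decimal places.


Balanced combustion: C7H8 + 9 O2 -> 7 CO2 + 4 H2O
O2 needed = C + H/4 = 7 + 8/4 = 9.00 moles
Air moles = O2 / 0.209 = 9.00 / 0.209 = 43.06 moles air


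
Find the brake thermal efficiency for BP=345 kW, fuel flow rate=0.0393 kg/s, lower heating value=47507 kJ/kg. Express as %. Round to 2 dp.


eta_BTE = (BP / (mf * LHV)) * 100
Denominator = 0.0393 * 47507 = 1867.0251 kW
eta_BTE = (345 / 1867.0251) * 100 = 18.48%


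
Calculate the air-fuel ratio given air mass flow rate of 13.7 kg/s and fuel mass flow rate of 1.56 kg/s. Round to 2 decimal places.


AFR = m_air / m_fuel
AFR = 13.7 / 1.56 = 8.78


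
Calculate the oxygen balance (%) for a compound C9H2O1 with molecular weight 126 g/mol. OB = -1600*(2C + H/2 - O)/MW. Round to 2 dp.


OB = -1600 * (2C + H/2 - O) / MW
Inner = 2*9 + 2/2 - 1 = 18.00
OB = -1600 * 18.00 / 126 = -228.57%


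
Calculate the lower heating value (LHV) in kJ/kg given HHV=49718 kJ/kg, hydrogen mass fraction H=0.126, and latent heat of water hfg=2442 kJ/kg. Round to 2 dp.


LHV = HHV - hfg * 9 * H
Water correction = 2442 * 9 * 0.126 = 2769.228 kJ/kg
LHV = 49718 - 2769.228 = 46948.77 kJ/kg


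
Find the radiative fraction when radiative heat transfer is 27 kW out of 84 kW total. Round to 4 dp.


f_rad = Q_rad / Q_total
f_rad = 27 / 84 = 0.3214


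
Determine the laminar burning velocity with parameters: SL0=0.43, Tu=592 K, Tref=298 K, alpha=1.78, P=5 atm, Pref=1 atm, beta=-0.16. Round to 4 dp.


SL = SL0 * (Tu/Tref)^alpha * (P/Pref)^beta
T ratio = 592/298 = 1.98657718
(T ratio)^alpha = 1.98657718^1.78 = 3.393342
(P/Pref)^beta = 5^(-0.16) = 0.772974
SL = 0.43 * 3.393342 * 0.772974 = 1.1279 m/s


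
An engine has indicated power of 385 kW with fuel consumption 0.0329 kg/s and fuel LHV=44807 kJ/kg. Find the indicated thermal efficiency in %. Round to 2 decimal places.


eta_ith = (IP / (mf * LHV)) * 100
Denominator = 0.0329 * 44807 = 1474.1503 kW
eta_ith = (385 / 1474.1503) * 100 = 26.12%


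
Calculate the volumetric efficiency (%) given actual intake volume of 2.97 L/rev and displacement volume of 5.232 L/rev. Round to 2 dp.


eta_v = (V_actual / V_disp) * 100
Ratio = 2.97 / 5.232 = 0.5677
eta_v = 0.5677 * 100 = 56.77%


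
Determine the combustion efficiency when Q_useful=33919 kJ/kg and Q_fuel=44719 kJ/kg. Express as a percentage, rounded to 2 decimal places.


Efficiency = (Q_useful / Q_fuel) * 100
Efficiency = (33919 / 44719) * 100
Efficiency = 0.7585 * 100 = 75.85%


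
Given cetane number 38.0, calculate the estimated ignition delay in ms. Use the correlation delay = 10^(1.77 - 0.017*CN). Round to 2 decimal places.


delay = 10^(1.77 - 0.017*CN)
Exponent = 1.77 - 0.017*38.0 = 1.1240
delay = 10^1.1240 = 13.30 ms


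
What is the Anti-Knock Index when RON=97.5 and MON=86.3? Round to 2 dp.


AKI = (RON + MON) / 2
AKI = (97.5 + 86.3) / 2
AKI = 183.8 / 2 = 91.90


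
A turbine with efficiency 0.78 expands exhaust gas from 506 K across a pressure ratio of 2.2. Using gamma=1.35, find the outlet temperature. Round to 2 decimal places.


T_out = T_in * (1 - eta * (1 - PR^(-(gamma-1)/gamma)))
Exponent = -(1.35-1)/1.35 = -0.25925926
PR^exp = 2.2^(-0.25925926) = 0.81512413
Factor = 1 - 0.78*(1 - 0.81512413) = 0.85579682
T_out = 506 * 0.85579682 = 433.03 K


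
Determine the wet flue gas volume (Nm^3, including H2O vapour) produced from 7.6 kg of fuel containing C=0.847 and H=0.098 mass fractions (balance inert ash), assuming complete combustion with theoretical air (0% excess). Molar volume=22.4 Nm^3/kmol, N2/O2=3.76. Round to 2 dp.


Per kg fuel: CO2 = (C/12 kmol)*22.4 = (0.847/12)*22.4 = 1.58107 Nm^3
Per kg fuel: H2O = (H/2 kmol)*22.4 = (0.098/2)*22.4 = 1.09760 Nm^3
O2 needed per kg fuel = C/12 + H/4 = 0.847/12 + 0.098/4 = 0.09508333 kmol
Per kg fuel: N2 = O2*3.76*22.4 = 0.09508333*3.76*22.4 = 8.00830 Nm^3
Total per kg = 1.58107 + 1.09760 + 8.00830 = 10.68697 Nm^3
Total = 10.68697 * 7.6 = 81.22 Nm^3


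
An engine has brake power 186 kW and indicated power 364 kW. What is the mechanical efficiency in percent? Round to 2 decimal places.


eta_mech = (BP / IP) * 100
Ratio = 186 / 364 = 0.5110
eta_mech = 0.5110 * 100 = 51.10%


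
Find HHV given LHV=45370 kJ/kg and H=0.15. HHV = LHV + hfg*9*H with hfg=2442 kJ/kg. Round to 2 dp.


HHV = LHV + hfg * 9 * H
Water addition = 2442 * 9 * 0.15 = 3296.700 kJ/kg
HHV = 45370 + 3296.700 = 48666.70 kJ/kg


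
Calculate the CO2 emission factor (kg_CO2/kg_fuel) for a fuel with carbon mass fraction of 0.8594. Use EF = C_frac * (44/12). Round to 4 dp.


EF = C_frac * (M_CO2 / M_C)
EF = 0.8594 * (44/12)
EF = 0.8594 * 3.666667 = 3.1511 kg_CO2/kg_fuel


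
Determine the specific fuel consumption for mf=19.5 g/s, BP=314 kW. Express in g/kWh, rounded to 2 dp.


SFC = (mf / BP) * 3600
Rate = 19.5 / 314 = 0.062102 g/(s*kW)
SFC = 0.062102 * 3600 = 223.57 g/kWh


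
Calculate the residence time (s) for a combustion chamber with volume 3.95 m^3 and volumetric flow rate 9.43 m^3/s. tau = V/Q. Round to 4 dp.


tau = V / Q_flow
tau = 3.95 / 9.43 = 0.4189 s


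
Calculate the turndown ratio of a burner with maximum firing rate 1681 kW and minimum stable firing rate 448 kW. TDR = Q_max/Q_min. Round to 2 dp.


TDR = Q_max / Q_min
TDR = 1681 / 448 = 3.75


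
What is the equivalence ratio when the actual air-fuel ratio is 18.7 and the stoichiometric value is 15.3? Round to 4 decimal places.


phi = AFR_stoich / AFR_actual
phi = 15.3 / 18.7 = 0.8182


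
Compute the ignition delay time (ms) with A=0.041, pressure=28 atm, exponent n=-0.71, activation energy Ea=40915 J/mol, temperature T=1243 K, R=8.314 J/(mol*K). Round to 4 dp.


tau = A * P^n * exp(Ea/(R*T))
P^n = 28^(-0.71) = 0.09386805
Ea/(R*T) = 40915/(8.314*1243) = 3.959145
exp(Ea/(R*T)) = 52.412494
tau = 0.041 * 0.09386805 * 52.412494 = 0.2017 ms


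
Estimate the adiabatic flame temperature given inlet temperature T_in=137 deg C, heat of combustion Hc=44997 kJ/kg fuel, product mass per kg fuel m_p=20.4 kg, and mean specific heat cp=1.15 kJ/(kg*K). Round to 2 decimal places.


T_ad = T_in + Hc / (m_p * cp)
Denominator = 20.4 * 1.15 = 23.4600
Temperature rise = 44997 / 23.4600 = 1918.03 K
T_ad = 137 + 1918.03 = 2055.03 deg C


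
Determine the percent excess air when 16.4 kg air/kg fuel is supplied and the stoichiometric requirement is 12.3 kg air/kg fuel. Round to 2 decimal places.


Excess air = actual - stoichiometric = 16.4 - 12.3 = 4.10 kg/kg fuel
Excess air % = (excess / stoich) * 100 = (4.10 / 12.3) * 100 = 33.33%


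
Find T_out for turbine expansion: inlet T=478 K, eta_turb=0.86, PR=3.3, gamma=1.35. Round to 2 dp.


T_out = T_in * (1 - eta * (1 - PR^(-(gamma-1)/gamma)))
Exponent = -(1.35-1)/1.35 = -0.25925926
PR^exp = 3.3^(-0.25925926) = 0.73378775
Factor = 1 - 0.86*(1 - 0.73378775) = 0.77105747
T_out = 478 * 0.77105747 = 368.57 K


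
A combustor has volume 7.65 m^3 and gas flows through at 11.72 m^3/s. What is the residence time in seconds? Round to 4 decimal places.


tau = V / Q_flow
tau = 7.65 / 11.72 = 0.6527 s


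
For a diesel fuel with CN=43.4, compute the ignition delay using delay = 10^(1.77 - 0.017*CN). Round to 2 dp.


delay = 10^(1.77 - 0.017*CN)
Exponent = 1.77 - 0.017*43.4 = 1.0322
delay = 10^1.0322 = 10.77 ms


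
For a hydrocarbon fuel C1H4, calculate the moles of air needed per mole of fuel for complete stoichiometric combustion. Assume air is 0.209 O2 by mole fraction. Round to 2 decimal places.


Balanced combustion: C1H4 + 2 O2 -> 1 CO2 + 2 H2O
O2 needed = C + H/4 = 1 + 4/4 = 2.00 moles
Air moles = O2 / 0.209 = 2.00 / 0.209 = 9.57 moles air


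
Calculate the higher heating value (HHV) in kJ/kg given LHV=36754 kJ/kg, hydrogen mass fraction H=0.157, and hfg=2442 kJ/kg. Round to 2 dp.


HHV = LHV + hfg * 9 * H
Water addition = 2442 * 9 * 0.157 = 3450.546 kJ/kg
HHV = 36754 + 3450.546 = 40204.55 kJ/kg


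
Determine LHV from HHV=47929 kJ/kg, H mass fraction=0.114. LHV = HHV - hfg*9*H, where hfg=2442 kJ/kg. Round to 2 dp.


LHV = HHV - hfg * 9 * H
Water correction = 2442 * 9 * 0.114 = 2505.492 kJ/kg
LHV = 47929 - 2505.492 = 45423.51 kJ/kg


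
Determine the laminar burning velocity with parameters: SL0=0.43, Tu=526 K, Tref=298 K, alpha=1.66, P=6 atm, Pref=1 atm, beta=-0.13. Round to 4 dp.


SL = SL0 * (Tu/Tref)^alpha * (P/Pref)^beta
T ratio = 526/298 = 1.76510067
(T ratio)^alpha = 1.76510067^1.66 = 2.568250
(P/Pref)^beta = 6^(-0.13) = 0.792210
SL = 0.43 * 2.568250 * 0.792210 = 0.8749 m/s


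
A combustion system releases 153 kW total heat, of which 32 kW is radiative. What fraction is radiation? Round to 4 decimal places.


f_rad = Q_rad / Q_total
f_rad = 32 / 153 = 0.2092


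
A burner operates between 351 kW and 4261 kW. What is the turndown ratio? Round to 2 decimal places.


TDR = Q_max / Q_min
TDR = 4261 / 351 = 12.14


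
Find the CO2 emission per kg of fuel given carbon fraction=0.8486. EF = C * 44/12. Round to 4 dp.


EF = C_frac * (M_CO2 / M_C)
EF = 0.8486 * (44/12)
EF = 0.8486 * 3.666667 = 3.1115 kg_CO2/kg_fuel


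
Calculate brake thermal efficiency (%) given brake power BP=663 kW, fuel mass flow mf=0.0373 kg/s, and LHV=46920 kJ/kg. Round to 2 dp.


eta_BTE = (BP / (mf * LHV)) * 100
Denominator = 0.0373 * 46920 = 1750.1160 kW
eta_BTE = (663 / 1750.1160) * 100 = 37.88%


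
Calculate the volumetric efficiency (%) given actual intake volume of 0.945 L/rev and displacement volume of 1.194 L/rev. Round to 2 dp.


eta_v = (V_actual / V_disp) * 100
Ratio = 0.945 / 1.194 = 0.7915
eta_v = 0.7915 * 100 = 79.15%


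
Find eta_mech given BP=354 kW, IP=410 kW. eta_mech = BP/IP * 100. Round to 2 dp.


eta_mech = (BP / IP) * 100
Ratio = 354 / 410 = 0.8634
eta_mech = 0.8634 * 100 = 86.34%


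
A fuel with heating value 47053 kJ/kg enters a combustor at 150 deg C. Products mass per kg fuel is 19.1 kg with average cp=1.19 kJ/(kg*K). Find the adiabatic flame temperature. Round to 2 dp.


T_ad = T_in + Hc / (m_p * cp)
Denominator = 19.1 * 1.19 = 22.7290
Temperature rise = 47053 / 22.7290 = 2070.17 K
T_ad = 150 + 2070.17 = 2220.17 deg C


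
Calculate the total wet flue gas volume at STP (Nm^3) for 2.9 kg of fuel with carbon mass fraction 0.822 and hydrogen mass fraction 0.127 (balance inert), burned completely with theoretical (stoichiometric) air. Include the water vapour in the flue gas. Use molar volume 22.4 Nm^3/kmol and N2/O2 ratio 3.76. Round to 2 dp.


Per kg fuel: CO2 = (C/12 kmol)*22.4 = (0.822/12)*22.4 = 1.53440 Nm^3
Per kg fuel: H2O = (H/2 kmol)*22.4 = (0.127/2)*22.4 = 1.42240 Nm^3
O2 needed per kg fuel = C/12 + H/4 = 0.822/12 + 0.127/4 = 0.10025000 kmol
Per kg fuel: N2 = O2*3.76*22.4 = 0.10025000*3.76*22.4 = 8.44346 Nm^3
Total per kg = 1.53440 + 1.42240 + 8.44346 = 11.40026 Nm^3
Total = 11.40026 * 2.9 = 33.06 Nm^3


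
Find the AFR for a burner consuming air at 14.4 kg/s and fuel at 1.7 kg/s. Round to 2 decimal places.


AFR = m_air / m_fuel
AFR = 14.4 / 1.7 = 8.47


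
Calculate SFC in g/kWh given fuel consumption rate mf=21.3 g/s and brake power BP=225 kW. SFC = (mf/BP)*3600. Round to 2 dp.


SFC = (mf / BP) * 3600
Rate = 21.3 / 225 = 0.094667 g/(s*kW)
SFC = 0.094667 * 3600 = 340.80 g/kWh


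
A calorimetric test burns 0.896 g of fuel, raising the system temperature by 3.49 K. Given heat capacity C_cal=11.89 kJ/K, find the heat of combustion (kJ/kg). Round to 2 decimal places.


Hc = C_cal * delta_T / m_fuel
Q_released = 11.89 * 3.49 = 41.4961 kJ
m_fuel = 0.896 g = 0.896/1000 kg = 0.000896 kg
Hc = 41.4961 / 0.000896 = 46312.61 kJ/kg


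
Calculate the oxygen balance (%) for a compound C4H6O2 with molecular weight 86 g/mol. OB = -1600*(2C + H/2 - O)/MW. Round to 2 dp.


OB = -1600 * (2C + H/2 - O) / MW
Inner = 2*4 + 6/2 - 2 = 9.00
OB = -1600 * 9.00 / 86 = -167.44%


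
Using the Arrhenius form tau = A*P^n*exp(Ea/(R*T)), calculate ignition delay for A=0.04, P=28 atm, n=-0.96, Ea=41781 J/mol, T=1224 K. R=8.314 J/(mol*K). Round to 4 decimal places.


tau = A * P^n * exp(Ea/(R*T))
P^n = 28^(-0.96) = 0.04080640
Ea/(R*T) = 41781/(8.314*1224) = 4.105702
exp(Ea/(R*T)) = 60.685312
tau = 0.04 * 0.04080640 * 60.685312 = 0.0991 ms


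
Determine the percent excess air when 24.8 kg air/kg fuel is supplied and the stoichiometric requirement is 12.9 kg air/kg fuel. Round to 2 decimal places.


Excess air = actual - stoichiometric = 24.8 - 12.9 = 11.90 kg/kg fuel
Excess air % = (excess / stoich) * 100 = (11.90 / 12.9) * 100 = 92.25%


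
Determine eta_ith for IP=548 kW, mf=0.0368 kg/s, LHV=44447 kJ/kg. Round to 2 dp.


eta_ith = (IP / (mf * LHV)) * 100
Denominator = 0.0368 * 44447 = 1635.6496 kW
eta_ith = (548 / 1635.6496) * 100 = 33.50%


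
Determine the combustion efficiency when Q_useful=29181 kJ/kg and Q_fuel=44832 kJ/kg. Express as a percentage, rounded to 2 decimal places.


Efficiency = (Q_useful / Q_fuel) * 100
Efficiency = (29181 / 44832) * 100
Efficiency = 0.6509 * 100 = 65.09%


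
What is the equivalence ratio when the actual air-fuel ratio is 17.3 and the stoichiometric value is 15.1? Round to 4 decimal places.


phi = AFR_stoich / AFR_actual
phi = 15.1 / 17.3 = 0.8728


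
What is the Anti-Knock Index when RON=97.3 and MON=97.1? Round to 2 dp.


AKI = (RON + MON) / 2
AKI = (97.3 + 97.1) / 2
AKI = 194.4 / 2 = 97.20


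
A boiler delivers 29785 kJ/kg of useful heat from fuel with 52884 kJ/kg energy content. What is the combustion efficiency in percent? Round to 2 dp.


Efficiency = (Q_useful / Q_fuel) * 100
Efficiency = (29785 / 52884) * 100
Efficiency = 0.5632 * 100 = 56.32%


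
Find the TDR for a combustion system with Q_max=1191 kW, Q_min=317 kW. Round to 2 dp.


TDR = Q_max / Q_min
TDR = 1191 / 317 = 3.76


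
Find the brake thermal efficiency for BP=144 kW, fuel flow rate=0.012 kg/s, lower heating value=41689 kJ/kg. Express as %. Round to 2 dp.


eta_BTE = (BP / (mf * LHV)) * 100
Denominator = 0.012 * 41689 = 500.2680 kW
eta_BTE = (144 / 500.2680) * 100 = 28.78%


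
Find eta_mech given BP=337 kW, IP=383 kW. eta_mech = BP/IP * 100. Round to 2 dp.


eta_mech = (BP / IP) * 100
Ratio = 337 / 383 = 0.8799
eta_mech = 0.8799 * 100 = 87.99%


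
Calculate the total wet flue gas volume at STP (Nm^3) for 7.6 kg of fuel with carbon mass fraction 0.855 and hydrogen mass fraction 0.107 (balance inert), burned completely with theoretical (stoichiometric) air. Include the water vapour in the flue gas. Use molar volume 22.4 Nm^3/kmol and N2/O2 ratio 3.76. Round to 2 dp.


Per kg fuel: CO2 = (C/12 kmol)*22.4 = (0.855/12)*22.4 = 1.59600 Nm^3
Per kg fuel: H2O = (H/2 kmol)*22.4 = (0.107/2)*22.4 = 1.19840 Nm^3
O2 needed per kg fuel = C/12 + H/4 = 0.855/12 + 0.107/4 = 0.09800000 kmol
Per kg fuel: N2 = O2*3.76*22.4 = 0.09800000*3.76*22.4 = 8.25395 Nm^3
Total per kg = 1.59600 + 1.19840 + 8.25395 = 11.04835 Nm^3
Total = 11.04835 * 7.6 = 83.97 Nm^3


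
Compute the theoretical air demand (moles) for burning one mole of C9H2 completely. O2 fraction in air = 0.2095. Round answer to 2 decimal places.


Balanced combustion: C9H2 + 9.5 O2 -> 9 CO2 + 1 H2O
O2 needed = C + H/4 = 9 + 2/4 = 9.50 moles
Air moles = O2 / 0.2095 = 9.50 / 0.2095 = 45.35 moles air


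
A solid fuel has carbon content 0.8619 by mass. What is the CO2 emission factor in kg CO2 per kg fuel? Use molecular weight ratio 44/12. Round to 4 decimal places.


EF = C_frac * (M_CO2 / M_C)
EF = 0.8619 * (44/12)
EF = 0.8619 * 3.666667 = 3.1603 kg_CO2/kg_fuel


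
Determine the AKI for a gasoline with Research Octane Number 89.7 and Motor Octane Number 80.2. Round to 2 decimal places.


AKI = (RON + MON) / 2
AKI = (89.7 + 80.2) / 2
AKI = 169.9 / 2 = 84.95


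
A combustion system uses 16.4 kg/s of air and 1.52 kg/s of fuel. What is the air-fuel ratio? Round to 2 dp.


AFR = m_air / m_fuel
AFR = 16.4 / 1.52 = 10.79


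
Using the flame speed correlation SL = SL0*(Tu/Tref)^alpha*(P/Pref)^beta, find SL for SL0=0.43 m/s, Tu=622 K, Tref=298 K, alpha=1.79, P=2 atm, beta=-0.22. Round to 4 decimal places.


SL = SL0 * (Tu/Tref)^alpha * (P/Pref)^beta
T ratio = 622/298 = 2.08724832
(T ratio)^alpha = 2.08724832^1.79 = 3.732825
(P/Pref)^beta = 2^(-0.22) = 0.858565
SL = 0.43 * 3.732825 * 0.858565 = 1.3781 m/s


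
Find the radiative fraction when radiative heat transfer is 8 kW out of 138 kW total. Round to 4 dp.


f_rad = Q_rad / Q_total
f_rad = 8 / 138 = 0.0580


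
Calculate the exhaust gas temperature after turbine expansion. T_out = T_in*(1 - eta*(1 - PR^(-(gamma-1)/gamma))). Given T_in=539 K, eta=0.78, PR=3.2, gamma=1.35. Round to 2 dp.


T_out = T_in * (1 - eta * (1 - PR^(-(gamma-1)/gamma)))
Exponent = -(1.35-1)/1.35 = -0.25925926
PR^exp = 3.2^(-0.25925926) = 0.73966521
Factor = 1 - 0.78*(1 - 0.73966521) = 0.79693886
T_out = 539 * 0.79693886 = 429.55 K


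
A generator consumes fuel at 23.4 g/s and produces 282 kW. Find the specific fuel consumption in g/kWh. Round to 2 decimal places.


SFC = (mf / BP) * 3600
Rate = 23.4 / 282 = 0.082979 g/(s*kW)
SFC = 0.082979 * 3600 = 298.72 g/kWh


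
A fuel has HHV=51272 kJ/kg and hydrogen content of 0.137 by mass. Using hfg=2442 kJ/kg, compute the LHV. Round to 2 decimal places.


LHV = HHV - hfg * 9 * H
Water correction = 2442 * 9 * 0.137 = 3010.986 kJ/kg
LHV = 51272 - 3010.986 = 48261.01 kJ/kg


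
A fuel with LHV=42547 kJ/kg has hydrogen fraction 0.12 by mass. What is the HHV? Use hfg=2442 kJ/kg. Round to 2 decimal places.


HHV = LHV + hfg * 9 * H
Water addition = 2442 * 9 * 0.12 = 2637.360 kJ/kg
HHV = 42547 + 2637.360 = 45184.36 kJ/kg


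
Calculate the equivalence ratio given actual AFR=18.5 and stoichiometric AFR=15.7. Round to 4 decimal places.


phi = AFR_stoich / AFR_actual
phi = 15.7 / 18.5 = 0.8486


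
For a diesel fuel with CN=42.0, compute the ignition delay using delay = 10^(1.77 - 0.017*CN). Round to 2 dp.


delay = 10^(1.77 - 0.017*CN)
Exponent = 1.77 - 0.017*42.0 = 1.0560
delay = 10^1.0560 = 11.38 ms


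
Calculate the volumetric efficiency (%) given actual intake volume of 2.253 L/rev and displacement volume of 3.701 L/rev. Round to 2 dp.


eta_v = (V_actual / V_disp) * 100
Ratio = 2.253 / 3.701 = 0.6088
eta_v = 0.6088 * 100 = 60.88%


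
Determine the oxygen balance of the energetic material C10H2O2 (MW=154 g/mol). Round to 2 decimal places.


OB = -1600 * (2C + H/2 - O) / MW
Inner = 2*10 + 2/2 - 2 = 19.00
OB = -1600 * 19.00 / 154 = -197.40%


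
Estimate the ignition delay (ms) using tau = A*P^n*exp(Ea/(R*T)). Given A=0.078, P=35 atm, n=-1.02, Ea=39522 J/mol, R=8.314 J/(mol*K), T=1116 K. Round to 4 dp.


tau = A * P^n * exp(Ea/(R*T))
P^n = 35^(-1.02) = 0.02661035
Ea/(R*T) = 39522/(8.314*1116) = 4.259560
exp(Ea/(R*T)) = 70.778805
tau = 0.078 * 0.02661035 * 70.778805 = 0.1469 ms


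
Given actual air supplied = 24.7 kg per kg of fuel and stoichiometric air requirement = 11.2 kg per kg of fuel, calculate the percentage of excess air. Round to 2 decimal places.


Excess air = actual - stoichiometric = 24.7 - 11.2 = 13.50 kg/kg fuel
Excess air % = (excess / stoich) * 100 = (13.50 / 11.2) * 100 = 120.54%


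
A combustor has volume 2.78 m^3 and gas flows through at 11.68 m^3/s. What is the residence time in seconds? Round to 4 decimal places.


tau = V / Q_flow
tau = 2.78 / 11.68 = 0.2380 s


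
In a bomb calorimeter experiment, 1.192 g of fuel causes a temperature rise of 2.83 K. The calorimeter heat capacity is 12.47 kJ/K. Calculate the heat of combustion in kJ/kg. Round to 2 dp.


Hc = C_cal * delta_T / m_fuel
Q_released = 12.47 * 2.83 = 35.2901 kJ
m_fuel = 1.192 g = 1.192/1000 kg = 0.001192 kg
Hc = 35.2901 / 0.001192 = 29605.79 kJ/kg


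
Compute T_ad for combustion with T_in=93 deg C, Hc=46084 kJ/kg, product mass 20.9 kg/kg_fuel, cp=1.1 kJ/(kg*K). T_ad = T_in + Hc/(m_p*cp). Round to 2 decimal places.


T_ad = T_in + Hc / (m_p * cp)
Denominator = 20.9 * 1.1 = 22.9900
Temperature rise = 46084 / 22.9900 = 2004.52 K
T_ad = 93 + 2004.52 = 2097.52 deg C


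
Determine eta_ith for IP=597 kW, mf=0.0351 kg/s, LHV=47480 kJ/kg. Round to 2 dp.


eta_ith = (IP / (mf * LHV)) * 100
Denominator = 0.0351 * 47480 = 1666.5480 kW
eta_ith = (597 / 1666.5480) * 100 = 35.82%


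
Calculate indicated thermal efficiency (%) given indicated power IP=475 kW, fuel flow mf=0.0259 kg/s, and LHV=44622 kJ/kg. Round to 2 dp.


eta_ith = (IP / (mf * LHV)) * 100
Denominator = 0.0259 * 44622 = 1155.7098 kW
eta_ith = (475 / 1155.7098) * 100 = 41.10%


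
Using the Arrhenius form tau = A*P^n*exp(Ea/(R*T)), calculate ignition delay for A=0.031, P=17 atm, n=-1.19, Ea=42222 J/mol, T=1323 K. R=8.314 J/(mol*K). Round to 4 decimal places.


tau = A * P^n * exp(Ea/(R*T))
P^n = 17^(-1.19) = 0.03433727
Ea/(R*T) = 42222/(8.314*1323) = 3.838565
exp(Ea/(R*T)) = 46.458774
tau = 0.031 * 0.03433727 * 46.458774 = 0.0495 ms


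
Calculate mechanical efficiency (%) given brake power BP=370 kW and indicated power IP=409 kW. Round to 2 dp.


eta_mech = (BP / IP) * 100
Ratio = 370 / 409 = 0.9046
eta_mech = 0.9046 * 100 = 90.46%


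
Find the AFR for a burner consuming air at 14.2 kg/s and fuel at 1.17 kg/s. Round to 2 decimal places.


AFR = m_air / m_fuel
AFR = 14.2 / 1.17 = 12.14


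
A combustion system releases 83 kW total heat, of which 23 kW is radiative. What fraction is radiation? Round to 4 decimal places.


f_rad = Q_rad / Q_total
f_rad = 23 / 83 = 0.2771


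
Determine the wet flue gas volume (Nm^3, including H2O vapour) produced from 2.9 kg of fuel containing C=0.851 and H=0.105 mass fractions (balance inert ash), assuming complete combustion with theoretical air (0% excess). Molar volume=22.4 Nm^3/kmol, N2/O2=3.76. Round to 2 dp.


Per kg fuel: CO2 = (C/12 kmol)*22.4 = (0.851/12)*22.4 = 1.58853 Nm^3
Per kg fuel: H2O = (H/2 kmol)*22.4 = (0.105/2)*22.4 = 1.17600 Nm^3
O2 needed per kg fuel = C/12 + H/4 = 0.851/12 + 0.105/4 = 0.09716667 kmol
Per kg fuel: N2 = O2*3.76*22.4 = 0.09716667*3.76*22.4 = 8.18377 Nm^3
Total per kg = 1.58853 + 1.17600 + 8.18377 = 10.94830 Nm^3
Total = 10.94830 * 2.9 = 31.75 Nm^3


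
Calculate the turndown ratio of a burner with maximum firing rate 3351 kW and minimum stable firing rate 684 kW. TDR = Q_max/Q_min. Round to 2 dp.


TDR = Q_max / Q_min
TDR = 3351 / 684 = 4.90


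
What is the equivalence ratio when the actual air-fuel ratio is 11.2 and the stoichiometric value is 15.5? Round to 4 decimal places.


phi = AFR_stoich / AFR_actual
phi = 15.5 / 11.2 = 1.3839


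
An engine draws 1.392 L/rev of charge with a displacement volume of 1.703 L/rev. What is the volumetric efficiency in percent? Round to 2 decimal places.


eta_v = (V_actual / V_disp) * 100
Ratio = 1.392 / 1.703 = 0.8174
eta_v = 0.8174 * 100 = 81.74%


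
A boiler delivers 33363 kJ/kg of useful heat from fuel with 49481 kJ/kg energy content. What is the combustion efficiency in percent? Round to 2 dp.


Efficiency = (Q_useful / Q_fuel) * 100
Efficiency = (33363 / 49481) * 100
Efficiency = 0.6743 * 100 = 67.43%


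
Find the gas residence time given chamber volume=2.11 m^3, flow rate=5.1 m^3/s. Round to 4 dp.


tau = V / Q_flow
tau = 2.11 / 5.1 = 0.4137 s


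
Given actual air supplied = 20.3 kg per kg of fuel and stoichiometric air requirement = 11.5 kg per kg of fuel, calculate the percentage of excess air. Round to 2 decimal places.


Excess air = actual - stoichiometric = 20.3 - 11.5 = 8.80 kg/kg fuel
Excess air % = (excess / stoich) * 100 = (8.80 / 11.5) * 100 = 76.52%


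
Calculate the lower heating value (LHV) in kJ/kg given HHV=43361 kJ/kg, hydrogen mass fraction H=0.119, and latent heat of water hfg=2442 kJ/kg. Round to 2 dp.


LHV = HHV - hfg * 9 * H
Water correction = 2442 * 9 * 0.119 = 2615.382 kJ/kg
LHV = 43361 - 2615.382 = 40745.62 kJ/kg


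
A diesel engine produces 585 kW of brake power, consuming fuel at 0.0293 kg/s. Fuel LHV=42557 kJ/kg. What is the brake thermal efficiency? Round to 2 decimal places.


eta_BTE = (BP / (mf * LHV)) * 100
Denominator = 0.0293 * 42557 = 1246.9201 kW
eta_BTE = (585 / 1246.9201) * 100 = 46.92%


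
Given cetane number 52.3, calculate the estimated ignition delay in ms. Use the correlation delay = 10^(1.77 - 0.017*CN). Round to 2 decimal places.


delay = 10^(1.77 - 0.017*CN)
Exponent = 1.77 - 0.017*52.3 = 0.8809
delay = 10^0.8809 = 7.60 ms


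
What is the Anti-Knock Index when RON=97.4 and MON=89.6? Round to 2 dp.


AKI = (RON + MON) / 2
AKI = (97.4 + 89.6) / 2
AKI = 187.0 / 2 = 93.50


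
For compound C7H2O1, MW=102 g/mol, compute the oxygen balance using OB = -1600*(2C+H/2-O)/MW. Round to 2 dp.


OB = -1600 * (2C + H/2 - O) / MW
Inner = 2*7 + 2/2 - 1 = 14.00
OB = -1600 * 14.00 / 102 = -219.61%


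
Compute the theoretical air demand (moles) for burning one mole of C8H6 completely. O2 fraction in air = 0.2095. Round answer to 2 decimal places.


Balanced combustion: C8H6 + 9.5 O2 -> 8 CO2 + 3 H2O
O2 needed = C + H/4 = 8 + 6/4 = 9.50 moles
Air moles = O2 / 0.2095 = 9.50 / 0.2095 = 45.35 moles air


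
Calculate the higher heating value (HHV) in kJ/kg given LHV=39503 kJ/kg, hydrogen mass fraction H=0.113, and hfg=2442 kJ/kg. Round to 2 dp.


HHV = LHV + hfg * 9 * H
Water addition = 2442 * 9 * 0.113 = 2483.514 kJ/kg
HHV = 39503 + 2483.514 = 41986.51 kJ/kg


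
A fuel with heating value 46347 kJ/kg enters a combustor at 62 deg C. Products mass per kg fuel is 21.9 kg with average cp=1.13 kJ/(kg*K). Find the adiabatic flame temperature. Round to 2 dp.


T_ad = T_in + Hc / (m_p * cp)
Denominator = 21.9 * 1.13 = 24.7470
Temperature rise = 46347 / 24.7470 = 1872.83 K
T_ad = 62 + 1872.83 = 1934.83 deg C


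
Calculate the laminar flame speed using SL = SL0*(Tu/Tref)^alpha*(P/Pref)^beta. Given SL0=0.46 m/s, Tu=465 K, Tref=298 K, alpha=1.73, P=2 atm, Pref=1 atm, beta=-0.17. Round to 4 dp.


SL = SL0 * (Tu/Tref)^alpha * (P/Pref)^beta
T ratio = 465/298 = 1.56040268
(T ratio)^alpha = 1.56040268^1.73 = 2.159233
(P/Pref)^beta = 2^(-0.17) = 0.888843
SL = 0.46 * 2.159233 * 0.888843 = 0.8828 m/s


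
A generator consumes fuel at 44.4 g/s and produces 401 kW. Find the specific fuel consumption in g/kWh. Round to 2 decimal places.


SFC = (mf / BP) * 3600
Rate = 44.4 / 401 = 0.110723 g/(s*kW)
SFC = 0.110723 * 3600 = 398.60 g/kWh


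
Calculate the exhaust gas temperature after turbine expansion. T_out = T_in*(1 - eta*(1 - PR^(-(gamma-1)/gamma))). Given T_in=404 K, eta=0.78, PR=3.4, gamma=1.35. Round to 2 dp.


T_out = T_in * (1 - eta * (1 - PR^(-(gamma-1)/gamma)))
Exponent = -(1.35-1)/1.35 = -0.25925926
PR^exp = 3.4^(-0.25925926) = 0.72813041
Factor = 1 - 0.78*(1 - 0.72813041) = 0.78794172
T_out = 404 * 0.78794172 = 318.33 K


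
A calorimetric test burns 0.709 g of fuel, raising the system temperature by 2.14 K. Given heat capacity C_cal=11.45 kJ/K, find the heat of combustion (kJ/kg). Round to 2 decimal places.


Hc = C_cal * delta_T / m_fuel
Q_released = 11.45 * 2.14 = 24.5030 kJ
m_fuel = 0.709 g = 0.709/1000 kg = 0.000709 kg
Hc = 24.5030 / 0.000709 = 34559.94 kJ/kg


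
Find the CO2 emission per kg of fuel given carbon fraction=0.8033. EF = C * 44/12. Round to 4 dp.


EF = C_frac * (M_CO2 / M_C)
EF = 0.8033 * (44/12)
EF = 0.8033 * 3.666667 = 2.9454 kg_CO2/kg_fuel


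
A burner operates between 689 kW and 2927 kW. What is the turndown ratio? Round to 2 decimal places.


TDR = Q_max / Q_min
TDR = 2927 / 689 = 4.25


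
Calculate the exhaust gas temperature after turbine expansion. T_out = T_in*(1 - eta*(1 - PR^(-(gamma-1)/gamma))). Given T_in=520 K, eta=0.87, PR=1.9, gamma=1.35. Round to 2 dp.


T_out = T_in * (1 - eta * (1 - PR^(-(gamma-1)/gamma)))
Exponent = -(1.35-1)/1.35 = -0.25925926
PR^exp = 1.9^(-0.25925926) = 0.84670193
Factor = 1 - 0.87*(1 - 0.84670193) = 0.86663068
T_out = 520 * 0.86663068 = 450.65 K


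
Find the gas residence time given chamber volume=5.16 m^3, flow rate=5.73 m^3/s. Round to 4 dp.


tau = V / Q_flow
tau = 5.16 / 5.73 = 0.9005 s


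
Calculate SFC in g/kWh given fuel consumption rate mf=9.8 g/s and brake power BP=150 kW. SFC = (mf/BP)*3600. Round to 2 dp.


SFC = (mf / BP) * 3600
Rate = 9.8 / 150 = 0.065333 g/(s*kW)
SFC = 0.065333 * 3600 = 235.20 g/kWh


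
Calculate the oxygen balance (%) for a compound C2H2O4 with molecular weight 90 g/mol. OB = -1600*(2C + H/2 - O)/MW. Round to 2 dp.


OB = -1600 * (2C + H/2 - O) / MW
Inner = 2*2 + 2/2 - 4 = 1.00
OB = -1600 * 1.00 / 90 = -17.78%


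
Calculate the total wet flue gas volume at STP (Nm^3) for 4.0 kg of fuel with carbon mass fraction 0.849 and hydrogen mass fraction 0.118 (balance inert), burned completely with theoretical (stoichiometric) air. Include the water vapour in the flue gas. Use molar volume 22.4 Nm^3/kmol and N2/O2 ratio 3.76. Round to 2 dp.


Per kg fuel: CO2 = (C/12 kmol)*22.4 = (0.849/12)*22.4 = 1.58480 Nm^3
Per kg fuel: H2O = (H/2 kmol)*22.4 = (0.118/2)*22.4 = 1.32160 Nm^3
O2 needed per kg fuel = C/12 + H/4 = 0.849/12 + 0.118/4 = 0.10025000 kmol
Per kg fuel: N2 = O2*3.76*22.4 = 0.10025000*3.76*22.4 = 8.44346 Nm^3
Total per kg = 1.58480 + 1.32160 + 8.44346 = 11.34986 Nm^3
Total = 11.34986 * 4.0 = 45.40 Nm^3


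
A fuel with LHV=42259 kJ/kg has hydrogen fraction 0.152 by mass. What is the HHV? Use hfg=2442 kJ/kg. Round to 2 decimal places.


HHV = LHV + hfg * 9 * H
Water addition = 2442 * 9 * 0.152 = 3340.656 kJ/kg
HHV = 42259 + 3340.656 = 45599.66 kJ/kg


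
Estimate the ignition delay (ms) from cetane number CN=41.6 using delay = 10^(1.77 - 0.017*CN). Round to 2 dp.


delay = 10^(1.77 - 0.017*CN)
Exponent = 1.77 - 0.017*41.6 = 1.0628
delay = 10^1.0628 = 11.56 ms


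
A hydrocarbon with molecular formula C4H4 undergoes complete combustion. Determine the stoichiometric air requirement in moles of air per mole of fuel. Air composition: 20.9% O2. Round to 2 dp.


Balanced combustion: C4H4 + 5 O2 -> 4 CO2 + 2 H2O
O2 needed = C + H/4 = 4 + 4/4 = 5.00 moles
Air moles = O2 / 0.209 = 5.00 / 0.209 = 23.92 moles air


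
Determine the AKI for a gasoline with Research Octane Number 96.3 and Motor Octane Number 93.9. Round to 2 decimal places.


AKI = (RON + MON) / 2
AKI = (96.3 + 93.9) / 2
AKI = 190.2 / 2 = 95.10


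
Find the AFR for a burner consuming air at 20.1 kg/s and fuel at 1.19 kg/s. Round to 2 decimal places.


AFR = m_air / m_fuel
AFR = 20.1 / 1.19 = 16.89


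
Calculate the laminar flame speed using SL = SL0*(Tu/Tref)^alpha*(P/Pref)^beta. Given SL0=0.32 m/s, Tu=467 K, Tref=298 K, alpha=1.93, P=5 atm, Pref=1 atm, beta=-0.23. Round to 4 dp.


SL = SL0 * (Tu/Tref)^alpha * (P/Pref)^beta
T ratio = 467/298 = 1.56711409
(T ratio)^alpha = 1.56711409^1.93 = 2.379820
(P/Pref)^beta = 5^(-0.23) = 0.690616
SL = 0.32 * 2.379820 * 0.690616 = 0.5259 m/s


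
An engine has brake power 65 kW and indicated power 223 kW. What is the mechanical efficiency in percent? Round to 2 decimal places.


eta_mech = (BP / IP) * 100
Ratio = 65 / 223 = 0.2915
eta_mech = 0.2915 * 100 = 29.15%


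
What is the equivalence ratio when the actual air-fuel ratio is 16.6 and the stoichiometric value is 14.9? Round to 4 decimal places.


phi = AFR_stoich / AFR_actual
phi = 14.9 / 16.6 = 0.8976


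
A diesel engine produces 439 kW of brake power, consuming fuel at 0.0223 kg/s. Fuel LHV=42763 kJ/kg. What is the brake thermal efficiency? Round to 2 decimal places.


eta_BTE = (BP / (mf * LHV)) * 100
Denominator = 0.0223 * 42763 = 953.6149 kW
eta_BTE = (439 / 953.6149) * 100 = 46.04%


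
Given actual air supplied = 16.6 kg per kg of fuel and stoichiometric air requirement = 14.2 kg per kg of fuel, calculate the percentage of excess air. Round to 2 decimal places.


Excess air = actual - stoichiometric = 16.6 - 14.2 = 2.40 kg/kg fuel
Excess air % = (excess / stoich) * 100 = (2.40 / 14.2) * 100 = 16.90%


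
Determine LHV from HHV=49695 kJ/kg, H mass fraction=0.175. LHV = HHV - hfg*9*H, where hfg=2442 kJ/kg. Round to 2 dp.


LHV = HHV - hfg * 9 * H
Water correction = 2442 * 9 * 0.175 = 3846.150 kJ/kg
LHV = 49695 - 3846.150 = 45848.85 kJ/kg


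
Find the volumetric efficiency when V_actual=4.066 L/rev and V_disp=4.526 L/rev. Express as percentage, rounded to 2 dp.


eta_v = (V_actual / V_disp) * 100
Ratio = 4.066 / 4.526 = 0.8984
eta_v = 0.8984 * 100 = 89.84%


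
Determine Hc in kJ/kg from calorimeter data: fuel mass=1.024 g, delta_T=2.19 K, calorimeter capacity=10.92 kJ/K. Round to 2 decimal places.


Hc = C_cal * delta_T / m_fuel
Q_released = 10.92 * 2.19 = 23.9148 kJ
m_fuel = 1.024 g = 1.024/1000 kg = 0.001024 kg
Hc = 23.9148 / 0.001024 = 23354.30 kJ/kg


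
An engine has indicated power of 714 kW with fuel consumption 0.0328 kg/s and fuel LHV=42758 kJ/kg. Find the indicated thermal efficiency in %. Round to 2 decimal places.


eta_ith = (IP / (mf * LHV)) * 100
Denominator = 0.0328 * 42758 = 1402.4624 kW
eta_ith = (714 / 1402.4624) * 100 = 50.91%


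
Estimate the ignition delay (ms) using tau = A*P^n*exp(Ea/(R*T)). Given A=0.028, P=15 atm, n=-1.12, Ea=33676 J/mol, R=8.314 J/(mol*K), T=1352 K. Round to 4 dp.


tau = A * P^n * exp(Ea/(R*T))
P^n = 15^(-1.12) = 0.04817013
Ea/(R*T) = 33676/(8.314*1352) = 2.995945
exp(Ea/(R*T)) = 20.004248
tau = 0.028 * 0.04817013 * 20.004248 = 0.0270 ms


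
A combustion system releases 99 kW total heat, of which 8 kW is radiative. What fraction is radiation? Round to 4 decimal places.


f_rad = Q_rad / Q_total
f_rad = 8 / 99 = 0.0808


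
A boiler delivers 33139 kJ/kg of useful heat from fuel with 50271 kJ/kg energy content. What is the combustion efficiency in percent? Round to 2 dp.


Efficiency = (Q_useful / Q_fuel) * 100
Efficiency = (33139 / 50271) * 100
Efficiency = 0.6592 * 100 = 65.92%


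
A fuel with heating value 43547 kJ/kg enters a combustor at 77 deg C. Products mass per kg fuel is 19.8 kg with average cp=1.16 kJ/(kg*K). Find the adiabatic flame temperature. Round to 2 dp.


T_ad = T_in + Hc / (m_p * cp)
Denominator = 19.8 * 1.16 = 22.9680
Temperature rise = 43547 / 22.9680 = 1895.99 K
T_ad = 77 + 1895.99 = 1972.99 deg C


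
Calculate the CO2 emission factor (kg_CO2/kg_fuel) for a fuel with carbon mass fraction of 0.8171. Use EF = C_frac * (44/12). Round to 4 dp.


EF = C_frac * (M_CO2 / M_C)
EF = 0.8171 * (44/12)
EF = 0.8171 * 3.666667 = 2.9960 kg_CO2/kg_fuel


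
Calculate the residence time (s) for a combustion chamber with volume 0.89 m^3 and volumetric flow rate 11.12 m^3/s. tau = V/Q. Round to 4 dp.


tau = V / Q_flow
tau = 0.89 / 11.12 = 0.0800 s


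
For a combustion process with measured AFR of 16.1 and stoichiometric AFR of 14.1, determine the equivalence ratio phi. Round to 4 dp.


phi = AFR_stoich / AFR_actual
phi = 14.1 / 16.1 = 0.8758


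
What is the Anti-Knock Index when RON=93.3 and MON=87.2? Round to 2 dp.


AKI = (RON + MON) / 2
AKI = (93.3 + 87.2) / 2
AKI = 180.5 / 2 = 90.25


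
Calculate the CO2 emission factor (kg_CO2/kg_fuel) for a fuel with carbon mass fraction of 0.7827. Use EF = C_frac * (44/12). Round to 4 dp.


EF = C_frac * (M_CO2 / M_C)
EF = 0.7827 * (44/12)
EF = 0.7827 * 3.666667 = 2.8699 kg_CO2/kg_fuel


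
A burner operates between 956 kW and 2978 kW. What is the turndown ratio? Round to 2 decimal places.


TDR = Q_max / Q_min
TDR = 2978 / 956 = 3.12


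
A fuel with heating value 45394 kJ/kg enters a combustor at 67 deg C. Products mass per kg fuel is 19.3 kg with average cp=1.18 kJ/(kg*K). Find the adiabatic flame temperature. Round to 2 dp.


T_ad = T_in + Hc / (m_p * cp)
Denominator = 19.3 * 1.18 = 22.7740
Temperature rise = 45394 / 22.7740 = 1993.24 K
T_ad = 67 + 1993.24 = 2060.24 deg C
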